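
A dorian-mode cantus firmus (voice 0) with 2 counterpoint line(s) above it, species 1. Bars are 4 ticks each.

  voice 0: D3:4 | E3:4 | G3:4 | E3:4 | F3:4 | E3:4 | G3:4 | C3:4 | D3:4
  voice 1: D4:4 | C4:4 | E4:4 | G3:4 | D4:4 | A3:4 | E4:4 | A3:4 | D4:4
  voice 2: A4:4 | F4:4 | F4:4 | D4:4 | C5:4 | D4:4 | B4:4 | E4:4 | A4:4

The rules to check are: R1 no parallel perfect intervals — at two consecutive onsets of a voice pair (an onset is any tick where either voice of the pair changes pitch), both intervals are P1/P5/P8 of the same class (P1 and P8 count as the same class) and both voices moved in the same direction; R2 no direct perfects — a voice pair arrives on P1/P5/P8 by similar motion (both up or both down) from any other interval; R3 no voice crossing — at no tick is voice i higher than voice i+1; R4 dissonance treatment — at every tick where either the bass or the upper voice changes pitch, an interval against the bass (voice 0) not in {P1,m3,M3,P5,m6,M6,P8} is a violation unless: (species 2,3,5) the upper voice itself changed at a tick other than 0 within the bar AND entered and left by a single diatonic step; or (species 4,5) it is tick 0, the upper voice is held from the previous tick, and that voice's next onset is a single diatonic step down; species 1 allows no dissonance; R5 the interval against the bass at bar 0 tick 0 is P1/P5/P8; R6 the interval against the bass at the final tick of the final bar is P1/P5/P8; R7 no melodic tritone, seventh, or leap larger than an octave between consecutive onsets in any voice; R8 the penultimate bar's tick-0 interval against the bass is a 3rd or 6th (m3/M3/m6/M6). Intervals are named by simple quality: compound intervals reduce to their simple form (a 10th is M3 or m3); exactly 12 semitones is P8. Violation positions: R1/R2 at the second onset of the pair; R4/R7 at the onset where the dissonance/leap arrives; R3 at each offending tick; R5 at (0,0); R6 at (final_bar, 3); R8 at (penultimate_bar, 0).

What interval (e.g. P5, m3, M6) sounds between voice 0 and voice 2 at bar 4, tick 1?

voice 0=F3 voice 2=C5 -> P5

P5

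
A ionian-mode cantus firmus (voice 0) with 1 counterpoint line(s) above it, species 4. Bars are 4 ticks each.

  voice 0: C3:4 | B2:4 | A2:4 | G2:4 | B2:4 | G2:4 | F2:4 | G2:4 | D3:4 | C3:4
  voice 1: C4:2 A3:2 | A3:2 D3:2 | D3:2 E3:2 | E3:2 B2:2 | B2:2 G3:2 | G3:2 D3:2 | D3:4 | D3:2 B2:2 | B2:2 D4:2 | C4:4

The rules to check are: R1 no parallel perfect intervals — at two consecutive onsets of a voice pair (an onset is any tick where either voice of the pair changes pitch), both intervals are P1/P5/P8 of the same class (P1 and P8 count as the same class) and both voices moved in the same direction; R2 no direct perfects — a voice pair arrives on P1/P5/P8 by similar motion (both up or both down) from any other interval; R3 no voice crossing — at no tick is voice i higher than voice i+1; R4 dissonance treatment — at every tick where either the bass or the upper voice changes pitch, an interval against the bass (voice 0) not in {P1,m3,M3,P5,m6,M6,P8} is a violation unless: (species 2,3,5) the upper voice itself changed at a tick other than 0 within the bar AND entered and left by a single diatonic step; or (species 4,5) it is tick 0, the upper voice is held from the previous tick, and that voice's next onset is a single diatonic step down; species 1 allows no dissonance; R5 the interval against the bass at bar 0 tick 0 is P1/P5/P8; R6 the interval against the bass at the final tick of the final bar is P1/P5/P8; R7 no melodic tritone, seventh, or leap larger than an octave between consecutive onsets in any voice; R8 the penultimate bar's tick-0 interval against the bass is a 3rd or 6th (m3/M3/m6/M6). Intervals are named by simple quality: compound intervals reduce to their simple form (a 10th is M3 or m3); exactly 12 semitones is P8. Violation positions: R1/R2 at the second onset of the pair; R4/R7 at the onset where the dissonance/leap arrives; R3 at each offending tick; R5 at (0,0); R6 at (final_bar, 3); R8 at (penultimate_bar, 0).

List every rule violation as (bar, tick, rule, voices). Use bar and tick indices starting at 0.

(1, 0, R4, (0, 1))
(2, 0, R4, (0, 1))
(8, 0, R3, (0, 1))
(8, 1, R3, (0, 1))
(8, 2, R7, (1,))
(9, 0, R1, (0, 1))

bar 0: v0=C3 v1=C4 downbeat P8
bar 1: v0=B2 v1=A3 downbeat m7
bar 2: v0=A2 v1=D3 downbeat P4
bar 3: v0=G2 v1=E3 downbeat M6
bar 4: v0=B2 v1=B2 downbeat P1
bar 5: v0=G2 v1=G3 downbeat P8
bar 6: v0=F2 v1=D3 downbeat M6
bar 7: v0=G2 v1=D3 downbeat P5
bar 8: v0=D3 v1=B2 downbeat m3
bar 9: v0=C3 v1=C4 downbeat P8
  -> R4 @ bar 1 tick 0 v(0, 1): B2/A3 m7 untreated
  -> R4 @ bar 2 tick 0 v(0, 1): A2/D3 P4 untreated
  -> R3 @ bar 8 tick 0 v(0, 1): D3 above B2
  -> R3 @ bar 8 tick 1 v(0, 1): D3 above B2
  -> R7 @ bar 8 tick 2 v(1,): B2->D4 leap 15st
  -> R1 @ bar 9 tick 0 v(0, 1): D3/D4 P8 -> C3/C4 P8 similar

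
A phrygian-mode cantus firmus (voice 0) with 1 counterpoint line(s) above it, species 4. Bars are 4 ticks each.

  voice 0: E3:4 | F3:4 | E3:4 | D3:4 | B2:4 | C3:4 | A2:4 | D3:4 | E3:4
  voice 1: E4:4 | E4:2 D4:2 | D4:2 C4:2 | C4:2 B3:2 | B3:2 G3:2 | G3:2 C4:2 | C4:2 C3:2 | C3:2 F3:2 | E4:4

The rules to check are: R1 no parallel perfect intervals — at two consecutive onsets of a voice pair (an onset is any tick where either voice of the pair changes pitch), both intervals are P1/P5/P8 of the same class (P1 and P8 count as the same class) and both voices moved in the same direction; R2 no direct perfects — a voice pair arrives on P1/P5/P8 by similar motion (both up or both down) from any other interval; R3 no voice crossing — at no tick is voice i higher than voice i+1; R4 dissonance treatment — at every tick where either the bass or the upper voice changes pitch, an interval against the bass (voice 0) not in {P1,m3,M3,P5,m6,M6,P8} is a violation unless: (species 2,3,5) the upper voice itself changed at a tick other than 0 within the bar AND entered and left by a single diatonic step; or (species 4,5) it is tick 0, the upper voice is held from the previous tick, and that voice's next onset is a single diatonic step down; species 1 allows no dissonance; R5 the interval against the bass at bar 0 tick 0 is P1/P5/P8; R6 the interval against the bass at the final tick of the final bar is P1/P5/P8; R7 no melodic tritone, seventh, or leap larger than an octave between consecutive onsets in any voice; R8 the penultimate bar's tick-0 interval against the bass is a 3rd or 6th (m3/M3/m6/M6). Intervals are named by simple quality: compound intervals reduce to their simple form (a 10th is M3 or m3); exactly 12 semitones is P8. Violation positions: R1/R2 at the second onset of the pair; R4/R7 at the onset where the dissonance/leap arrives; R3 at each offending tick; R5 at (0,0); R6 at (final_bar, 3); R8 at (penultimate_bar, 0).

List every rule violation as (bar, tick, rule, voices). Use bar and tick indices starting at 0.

bar 0: v0=E3 v1=E4 downbeat P8
bar 1: v0=F3 v1=E4 downbeat M7
bar 2: v0=E3 v1=D4 downbeat m7
bar 3: v0=D3 v1=C4 downbeat m7
bar 4: v0=B2 v1=B3 downbeat P8
bar 5: v0=C3 v1=G3 downbeat P5
bar 6: v0=A2 v1=C4 downbeat m3
bar 7: v0=D3 v1=C3 downbeat M2
bar 8: v0=E3 v1=E4 downbeat P8
  -> R3 @ bar 7 tick 0 v(0, 1): D3 above C3
  -> R4 @ bar 7 tick 0 v(0, 1): D3/C3 M2 untreated
  -> R8 @ bar 7 tick 0 v(0, 1): penult M2 not 3rd/6th
  -> R3 @ bar 7 tick 1 v(0, 1): D3 above C3
  -> R2 @ bar 8 tick 0 v(0, 1): D3/F3 m3 -> E3/E4 P8 similar
  -> R7 @ bar 8 tick 0 v(1,): F3->E4 leap 11st

(7, 0, R3, (0, 1))
(7, 0, R4, (0, 1))
(7, 0, R8, (0, 1))
(7, 1, R3, (0, 1))
(8, 0, R2, (0, 1))
(8, 0, R7, (1,))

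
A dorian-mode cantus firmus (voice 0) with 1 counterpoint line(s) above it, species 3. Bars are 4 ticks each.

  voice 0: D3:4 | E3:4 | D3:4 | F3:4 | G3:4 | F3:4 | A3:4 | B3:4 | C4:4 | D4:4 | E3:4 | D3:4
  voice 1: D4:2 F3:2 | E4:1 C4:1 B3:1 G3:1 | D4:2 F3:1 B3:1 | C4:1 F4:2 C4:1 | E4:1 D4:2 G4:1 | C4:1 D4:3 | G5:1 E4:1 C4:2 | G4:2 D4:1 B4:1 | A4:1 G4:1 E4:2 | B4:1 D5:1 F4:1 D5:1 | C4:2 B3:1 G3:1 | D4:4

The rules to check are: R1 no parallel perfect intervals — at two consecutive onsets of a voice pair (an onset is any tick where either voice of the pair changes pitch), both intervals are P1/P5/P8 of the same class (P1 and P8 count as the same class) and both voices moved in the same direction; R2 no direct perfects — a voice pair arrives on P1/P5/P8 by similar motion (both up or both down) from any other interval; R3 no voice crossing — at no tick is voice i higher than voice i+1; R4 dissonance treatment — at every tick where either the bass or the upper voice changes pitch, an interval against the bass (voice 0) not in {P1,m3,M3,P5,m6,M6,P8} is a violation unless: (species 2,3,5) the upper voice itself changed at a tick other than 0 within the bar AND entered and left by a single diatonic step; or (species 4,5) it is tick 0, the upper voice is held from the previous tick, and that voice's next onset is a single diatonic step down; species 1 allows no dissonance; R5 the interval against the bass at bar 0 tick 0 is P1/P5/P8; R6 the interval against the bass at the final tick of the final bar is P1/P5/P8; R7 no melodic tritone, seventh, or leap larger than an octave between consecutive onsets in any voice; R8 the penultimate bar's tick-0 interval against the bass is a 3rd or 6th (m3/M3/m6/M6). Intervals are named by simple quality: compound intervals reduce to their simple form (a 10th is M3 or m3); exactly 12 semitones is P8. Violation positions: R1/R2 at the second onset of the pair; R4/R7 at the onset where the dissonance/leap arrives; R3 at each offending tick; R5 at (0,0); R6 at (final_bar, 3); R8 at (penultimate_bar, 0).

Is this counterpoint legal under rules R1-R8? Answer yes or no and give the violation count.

No (10 violations)

bar 0: v0=D3 v1=D4 (P8)
bar 1: v0=E3 v1=E4 (P8)
bar 2: v0=D3 v1=D4 (P8)
bar 3: v0=F3 v1=C4 (P5)
bar 4: v0=G3 v1=E4 (M6)
bar 5: v0=F3 v1=C4 (P5)
bar 6: v0=A3 v1=G5 (m7)
bar 7: v0=B3 v1=G4 (m6)
bar 8: v0=C4 v1=A4 (M6)
bar 9: v0=D4 v1=B4 (M6)
bar 10: v0=E3 v1=C4 (m6)
bar 11: v0=D3 v1=D4 (P8)
  R2 @ bar1.0: D3/F3 m3 -> E3/E4 P8 similar
  R7 @ bar1.0: F3->E4 leap 11st
  R7 @ bar2.3: F3->B3 leap 6st
  R2 @ bar3.0: D3/B3 M6 -> F3/C4 P5 similar
  R2 @ bar5.0: G3/G4 P8 -> F3/C4 P5 similar
  R4 @ bar6.0: A3/G5 m7 untreated
  R7 @ bar6.0: D4->G5 leap 17st
  R7 @ bar6.1: G5->E4 leap 15st
  R7 @ bar10.0: D4->E3 leap 10st
  R7 @ bar10.0: D5->C4 leap 14st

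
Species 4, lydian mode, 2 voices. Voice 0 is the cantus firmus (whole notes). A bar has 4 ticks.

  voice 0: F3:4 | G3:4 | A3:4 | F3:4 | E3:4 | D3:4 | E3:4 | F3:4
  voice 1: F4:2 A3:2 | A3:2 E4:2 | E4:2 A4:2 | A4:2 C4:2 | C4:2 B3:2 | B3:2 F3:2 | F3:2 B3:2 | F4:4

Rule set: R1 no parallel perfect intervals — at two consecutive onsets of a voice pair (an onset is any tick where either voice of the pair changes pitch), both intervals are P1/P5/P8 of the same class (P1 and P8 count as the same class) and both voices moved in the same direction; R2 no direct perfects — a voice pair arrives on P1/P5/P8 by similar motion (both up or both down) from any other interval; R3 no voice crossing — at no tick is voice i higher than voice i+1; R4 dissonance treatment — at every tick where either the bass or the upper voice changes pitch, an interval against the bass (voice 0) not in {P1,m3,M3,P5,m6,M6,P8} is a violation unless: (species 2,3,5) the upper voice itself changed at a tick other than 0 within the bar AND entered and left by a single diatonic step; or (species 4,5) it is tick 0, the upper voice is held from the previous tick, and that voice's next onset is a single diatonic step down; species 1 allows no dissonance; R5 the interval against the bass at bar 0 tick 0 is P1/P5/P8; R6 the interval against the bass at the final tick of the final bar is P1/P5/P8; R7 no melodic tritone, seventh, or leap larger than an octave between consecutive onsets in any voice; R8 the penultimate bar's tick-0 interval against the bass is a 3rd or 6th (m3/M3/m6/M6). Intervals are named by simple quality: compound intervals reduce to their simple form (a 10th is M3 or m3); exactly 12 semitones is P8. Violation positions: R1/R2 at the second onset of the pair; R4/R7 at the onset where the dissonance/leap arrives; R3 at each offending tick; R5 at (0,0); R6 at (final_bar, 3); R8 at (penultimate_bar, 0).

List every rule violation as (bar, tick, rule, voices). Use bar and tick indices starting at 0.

(1, 0, R4, (0, 1))
(5, 2, R7, (1,))
(6, 0, R4, (0, 1))
(6, 0, R8, (0, 1))
(6, 2, R7, (1,))
(7, 0, R2, (0, 1))
(7, 0, R7, (1,))

bar 0: v0=F3 v1=F4 downbeat P8
bar 1: v0=G3 v1=A3 downbeat M2
bar 2: v0=A3 v1=E4 downbeat P5
bar 3: v0=F3 v1=A4 downbeat M3
bar 4: v0=E3 v1=C4 downbeat m6
bar 5: v0=D3 v1=B3 downbeat M6
bar 6: v0=E3 v1=F3 downbeat m2
bar 7: v0=F3 v1=F4 downbeat P8
  -> R4 @ bar 1 tick 0 v(0, 1): G3/A3 M2 untreated
  -> R7 @ bar 5 tick 2 v(1,): B3->F3 leap 6st
  -> R4 @ bar 6 tick 0 v(0, 1): E3/F3 m2 untreated
  -> R8 @ bar 6 tick 0 v(0, 1): penult m2 not 3rd/6th
  -> R7 @ bar 6 tick 2 v(1,): F3->B3 leap 6st
  -> R2 @ bar 7 tick 0 v(0, 1): E3/B3 P5 -> F3/F4 P8 similar
  -> R7 @ bar 7 tick 0 v(1,): B3->F4 leap 6st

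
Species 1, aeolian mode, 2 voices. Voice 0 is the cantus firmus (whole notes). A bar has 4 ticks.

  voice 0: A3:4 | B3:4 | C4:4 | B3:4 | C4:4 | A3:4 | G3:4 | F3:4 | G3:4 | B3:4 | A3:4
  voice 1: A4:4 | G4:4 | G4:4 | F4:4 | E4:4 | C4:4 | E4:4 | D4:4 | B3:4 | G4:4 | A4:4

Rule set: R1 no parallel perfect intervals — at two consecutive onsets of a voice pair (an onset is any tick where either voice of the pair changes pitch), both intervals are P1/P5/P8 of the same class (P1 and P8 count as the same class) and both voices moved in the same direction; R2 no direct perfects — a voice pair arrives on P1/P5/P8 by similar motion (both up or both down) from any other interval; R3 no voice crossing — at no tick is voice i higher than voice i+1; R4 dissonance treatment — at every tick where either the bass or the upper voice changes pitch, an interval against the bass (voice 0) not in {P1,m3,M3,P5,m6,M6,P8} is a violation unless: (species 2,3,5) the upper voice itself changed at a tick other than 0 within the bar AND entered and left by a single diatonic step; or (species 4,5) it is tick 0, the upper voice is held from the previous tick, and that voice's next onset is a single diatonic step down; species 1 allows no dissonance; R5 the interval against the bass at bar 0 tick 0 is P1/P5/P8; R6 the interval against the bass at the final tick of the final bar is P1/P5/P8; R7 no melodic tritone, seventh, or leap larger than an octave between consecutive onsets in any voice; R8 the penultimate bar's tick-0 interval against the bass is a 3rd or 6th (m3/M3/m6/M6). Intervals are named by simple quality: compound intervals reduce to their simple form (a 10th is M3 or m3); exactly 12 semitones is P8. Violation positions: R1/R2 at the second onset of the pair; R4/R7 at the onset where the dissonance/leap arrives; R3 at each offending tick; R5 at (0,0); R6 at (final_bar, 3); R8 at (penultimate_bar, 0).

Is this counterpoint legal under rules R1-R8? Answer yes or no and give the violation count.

bar 0: v0=A3 v1=A4 (P8)
bar 1: v0=B3 v1=G4 (m6)
bar 2: v0=C4 v1=G4 (P5)
bar 3: v0=B3 v1=F4 (TT)
bar 4: v0=C4 v1=E4 (M3)
bar 5: v0=A3 v1=C4 (m3)
bar 6: v0=G3 v1=E4 (M6)
bar 7: v0=F3 v1=D4 (M6)
bar 8: v0=G3 v1=B3 (M3)
bar 9: v0=B3 v1=G4 (m6)
bar 10: v0=A3 v1=A4 (P8)
  R4 @ bar3.0: B3/F4 TT untreated

No (1 violations)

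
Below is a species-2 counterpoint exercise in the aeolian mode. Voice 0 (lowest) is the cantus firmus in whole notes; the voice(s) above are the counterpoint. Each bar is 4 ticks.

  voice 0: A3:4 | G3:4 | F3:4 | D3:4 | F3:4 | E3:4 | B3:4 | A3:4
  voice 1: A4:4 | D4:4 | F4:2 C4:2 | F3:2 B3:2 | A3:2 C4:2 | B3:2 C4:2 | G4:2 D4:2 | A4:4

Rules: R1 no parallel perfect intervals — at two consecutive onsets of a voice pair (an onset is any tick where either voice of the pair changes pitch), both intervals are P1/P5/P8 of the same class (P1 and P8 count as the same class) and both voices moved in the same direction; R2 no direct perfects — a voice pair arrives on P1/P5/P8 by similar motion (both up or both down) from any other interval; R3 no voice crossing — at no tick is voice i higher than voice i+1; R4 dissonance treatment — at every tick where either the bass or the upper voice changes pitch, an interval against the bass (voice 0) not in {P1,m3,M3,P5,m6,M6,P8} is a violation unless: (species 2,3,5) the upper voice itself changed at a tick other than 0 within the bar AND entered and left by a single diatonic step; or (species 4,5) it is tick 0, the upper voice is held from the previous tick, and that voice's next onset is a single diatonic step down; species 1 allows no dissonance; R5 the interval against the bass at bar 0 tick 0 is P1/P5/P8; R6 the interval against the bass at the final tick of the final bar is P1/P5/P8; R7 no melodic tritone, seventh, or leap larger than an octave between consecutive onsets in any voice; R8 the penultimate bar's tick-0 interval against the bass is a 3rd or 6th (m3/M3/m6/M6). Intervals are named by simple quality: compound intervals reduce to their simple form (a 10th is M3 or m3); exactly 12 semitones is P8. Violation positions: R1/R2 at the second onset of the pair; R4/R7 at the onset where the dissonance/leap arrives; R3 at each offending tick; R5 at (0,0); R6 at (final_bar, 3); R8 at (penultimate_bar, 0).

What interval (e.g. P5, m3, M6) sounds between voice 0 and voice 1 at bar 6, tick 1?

voice 0=B3 voice 1=G4 -> m6

m6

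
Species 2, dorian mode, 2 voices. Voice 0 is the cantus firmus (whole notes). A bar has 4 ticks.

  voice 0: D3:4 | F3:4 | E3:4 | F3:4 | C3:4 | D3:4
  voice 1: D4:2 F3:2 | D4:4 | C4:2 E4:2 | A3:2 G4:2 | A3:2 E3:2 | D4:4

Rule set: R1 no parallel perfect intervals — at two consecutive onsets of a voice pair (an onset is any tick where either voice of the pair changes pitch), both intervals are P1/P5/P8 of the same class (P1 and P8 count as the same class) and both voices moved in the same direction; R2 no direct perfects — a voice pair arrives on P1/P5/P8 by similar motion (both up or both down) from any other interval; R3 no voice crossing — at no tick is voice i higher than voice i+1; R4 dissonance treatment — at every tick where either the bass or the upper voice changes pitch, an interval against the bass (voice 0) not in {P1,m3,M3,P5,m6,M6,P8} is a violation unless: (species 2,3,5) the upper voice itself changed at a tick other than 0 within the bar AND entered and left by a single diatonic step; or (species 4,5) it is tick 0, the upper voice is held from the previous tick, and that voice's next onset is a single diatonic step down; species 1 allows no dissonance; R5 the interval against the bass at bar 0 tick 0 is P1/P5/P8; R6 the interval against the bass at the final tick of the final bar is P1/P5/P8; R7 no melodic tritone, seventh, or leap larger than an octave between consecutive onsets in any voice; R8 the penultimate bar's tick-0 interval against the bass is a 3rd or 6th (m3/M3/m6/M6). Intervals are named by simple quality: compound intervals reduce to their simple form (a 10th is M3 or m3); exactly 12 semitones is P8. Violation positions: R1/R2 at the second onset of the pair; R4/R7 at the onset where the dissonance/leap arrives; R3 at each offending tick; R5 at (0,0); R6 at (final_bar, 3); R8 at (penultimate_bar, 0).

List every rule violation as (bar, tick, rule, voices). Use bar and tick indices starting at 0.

(3, 2, R4, (0, 1))
(3, 2, R7, (1,))
(4, 0, R7, (1,))
(5, 0, R2, (0, 1))
(5, 0, R7, (1,))

bar 0: v0=D3 v1=D4 downbeat P8
bar 1: v0=F3 v1=D4 downbeat M6
bar 2: v0=E3 v1=C4 downbeat m6
bar 3: v0=F3 v1=A3 downbeat M3
bar 4: v0=C3 v1=A3 downbeat M6
bar 5: v0=D3 v1=D4 downbeat P8
  -> R4 @ bar 3 tick 2 v(0, 1): F3/G4 M2 untreated
  -> R7 @ bar 3 tick 2 v(1,): A3->G4 leap 10st
  -> R7 @ bar 4 tick 0 v(1,): G4->A3 leap 10st
  -> R2 @ bar 5 tick 0 v(0, 1): C3/E3 M3 -> D3/D4 P8 similar
  -> R7 @ bar 5 tick 0 v(1,): E3->D4 leap 10st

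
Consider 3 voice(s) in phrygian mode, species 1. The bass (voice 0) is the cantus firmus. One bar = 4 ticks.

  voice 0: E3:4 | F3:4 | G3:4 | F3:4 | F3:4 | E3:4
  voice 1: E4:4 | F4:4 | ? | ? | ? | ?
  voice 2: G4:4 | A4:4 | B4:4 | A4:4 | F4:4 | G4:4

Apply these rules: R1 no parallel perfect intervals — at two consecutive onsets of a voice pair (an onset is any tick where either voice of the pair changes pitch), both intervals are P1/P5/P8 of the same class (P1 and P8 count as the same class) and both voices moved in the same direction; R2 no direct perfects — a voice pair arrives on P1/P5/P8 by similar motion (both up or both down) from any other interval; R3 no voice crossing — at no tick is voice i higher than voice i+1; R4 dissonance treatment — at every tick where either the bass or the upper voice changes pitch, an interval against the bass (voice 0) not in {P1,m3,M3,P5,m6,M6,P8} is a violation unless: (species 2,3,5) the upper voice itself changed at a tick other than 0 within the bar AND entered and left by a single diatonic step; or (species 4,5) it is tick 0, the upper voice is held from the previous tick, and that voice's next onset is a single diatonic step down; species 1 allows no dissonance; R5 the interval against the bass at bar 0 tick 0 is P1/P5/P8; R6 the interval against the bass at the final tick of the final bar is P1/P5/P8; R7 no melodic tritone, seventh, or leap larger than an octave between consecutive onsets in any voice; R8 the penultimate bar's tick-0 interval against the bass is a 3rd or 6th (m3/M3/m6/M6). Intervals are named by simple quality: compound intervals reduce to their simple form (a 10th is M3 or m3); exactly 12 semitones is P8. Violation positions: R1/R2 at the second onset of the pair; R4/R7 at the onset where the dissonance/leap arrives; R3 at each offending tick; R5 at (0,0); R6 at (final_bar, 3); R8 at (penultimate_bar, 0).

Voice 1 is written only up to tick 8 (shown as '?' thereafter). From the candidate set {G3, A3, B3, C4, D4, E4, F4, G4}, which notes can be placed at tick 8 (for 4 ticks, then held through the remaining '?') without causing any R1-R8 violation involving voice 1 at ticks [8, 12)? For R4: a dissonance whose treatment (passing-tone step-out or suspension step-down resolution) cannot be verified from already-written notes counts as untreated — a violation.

G3: violates R7
A3: violates R4
B3: violates R7
C4: violates R4
D4: legal
E4: legal
F4: violates R4
G4: violates R1

{D4, E4}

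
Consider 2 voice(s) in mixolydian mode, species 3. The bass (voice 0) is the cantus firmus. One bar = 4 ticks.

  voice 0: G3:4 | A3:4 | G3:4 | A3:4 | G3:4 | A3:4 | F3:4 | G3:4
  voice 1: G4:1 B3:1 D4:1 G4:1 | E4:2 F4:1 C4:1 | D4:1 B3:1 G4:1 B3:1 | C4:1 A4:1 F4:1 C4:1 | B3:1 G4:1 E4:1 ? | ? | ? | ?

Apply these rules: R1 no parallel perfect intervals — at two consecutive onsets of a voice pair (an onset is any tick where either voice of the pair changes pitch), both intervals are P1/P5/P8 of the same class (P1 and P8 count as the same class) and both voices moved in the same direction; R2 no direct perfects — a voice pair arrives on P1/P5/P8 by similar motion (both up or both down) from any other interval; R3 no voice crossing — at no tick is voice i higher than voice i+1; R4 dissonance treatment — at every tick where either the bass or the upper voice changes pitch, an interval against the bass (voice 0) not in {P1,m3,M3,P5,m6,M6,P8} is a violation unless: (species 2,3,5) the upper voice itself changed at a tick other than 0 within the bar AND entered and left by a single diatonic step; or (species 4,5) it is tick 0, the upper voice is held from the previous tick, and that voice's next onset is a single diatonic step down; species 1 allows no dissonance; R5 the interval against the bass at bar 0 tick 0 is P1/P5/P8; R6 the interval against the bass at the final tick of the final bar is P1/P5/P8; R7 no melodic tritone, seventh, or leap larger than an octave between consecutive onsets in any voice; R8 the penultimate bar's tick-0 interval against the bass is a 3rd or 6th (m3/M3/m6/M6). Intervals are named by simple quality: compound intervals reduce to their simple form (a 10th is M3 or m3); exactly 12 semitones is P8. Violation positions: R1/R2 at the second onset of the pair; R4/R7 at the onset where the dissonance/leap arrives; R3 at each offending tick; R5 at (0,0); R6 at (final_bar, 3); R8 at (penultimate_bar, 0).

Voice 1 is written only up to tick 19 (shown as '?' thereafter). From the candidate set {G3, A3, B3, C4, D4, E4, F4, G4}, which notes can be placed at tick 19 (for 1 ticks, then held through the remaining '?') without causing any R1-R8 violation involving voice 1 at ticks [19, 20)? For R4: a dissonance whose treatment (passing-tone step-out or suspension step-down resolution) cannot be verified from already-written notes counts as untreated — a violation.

G3: legal
A3: violates R4
B3: legal
C4: violates R4
D4: legal
E4: legal
F4: violates R4
G4: legal

{B3, D4, E4, G3, G4}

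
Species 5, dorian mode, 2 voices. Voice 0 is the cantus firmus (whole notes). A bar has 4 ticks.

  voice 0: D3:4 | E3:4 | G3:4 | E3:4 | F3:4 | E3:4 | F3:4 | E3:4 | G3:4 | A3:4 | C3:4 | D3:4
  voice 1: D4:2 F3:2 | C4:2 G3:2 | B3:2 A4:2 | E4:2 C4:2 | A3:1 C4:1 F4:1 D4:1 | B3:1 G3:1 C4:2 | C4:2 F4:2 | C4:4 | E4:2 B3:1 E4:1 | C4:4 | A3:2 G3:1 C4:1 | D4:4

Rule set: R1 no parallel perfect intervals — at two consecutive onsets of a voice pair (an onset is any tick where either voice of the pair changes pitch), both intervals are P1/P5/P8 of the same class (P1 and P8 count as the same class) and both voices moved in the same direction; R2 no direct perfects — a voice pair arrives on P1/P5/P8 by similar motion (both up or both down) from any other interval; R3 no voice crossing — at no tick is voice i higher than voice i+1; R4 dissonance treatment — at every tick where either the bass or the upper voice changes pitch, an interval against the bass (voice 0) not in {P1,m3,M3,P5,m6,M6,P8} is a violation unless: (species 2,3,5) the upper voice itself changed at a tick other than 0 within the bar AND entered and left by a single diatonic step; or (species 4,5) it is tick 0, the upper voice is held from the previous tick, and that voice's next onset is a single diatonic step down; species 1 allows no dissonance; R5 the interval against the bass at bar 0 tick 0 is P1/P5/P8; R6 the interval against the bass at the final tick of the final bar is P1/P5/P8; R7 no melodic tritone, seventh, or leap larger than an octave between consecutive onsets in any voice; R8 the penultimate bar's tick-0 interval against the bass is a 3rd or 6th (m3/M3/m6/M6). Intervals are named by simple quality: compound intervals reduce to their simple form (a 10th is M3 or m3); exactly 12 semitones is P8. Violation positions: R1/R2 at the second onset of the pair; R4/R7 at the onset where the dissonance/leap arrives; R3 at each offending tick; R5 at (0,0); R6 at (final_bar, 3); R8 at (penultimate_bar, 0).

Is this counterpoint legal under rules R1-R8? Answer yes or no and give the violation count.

No (5 violations)

bar 0: v0=D3 v1=D4 (P8)
bar 1: v0=E3 v1=C4 (m6)
bar 2: v0=G3 v1=B3 (M3)
bar 3: v0=E3 v1=E4 (P8)
bar 4: v0=F3 v1=A3 (M3)
bar 5: v0=E3 v1=B3 (P5)
bar 6: v0=F3 v1=C4 (P5)
bar 7: v0=E3 v1=C4 (m6)
bar 8: v0=G3 v1=E4 (M6)
bar 9: v0=A3 v1=C4 (m3)
bar 10: v0=C3 v1=A3 (M6)
bar 11: v0=D3 v1=D4 (P8)
  R4 @ bar2.2: G3/A4 M2 untreated
  R7 @ bar2.2: B3->A4 leap 10st
  R2 @ bar3.0: G3/A4 M2 -> E3/E4 P8 similar
  R2 @ bar5.0: F3/D4 M6 -> E3/B3 P5 similar
  R1 @ bar11.0: C3/C4 P8 -> D3/D4 P8 similar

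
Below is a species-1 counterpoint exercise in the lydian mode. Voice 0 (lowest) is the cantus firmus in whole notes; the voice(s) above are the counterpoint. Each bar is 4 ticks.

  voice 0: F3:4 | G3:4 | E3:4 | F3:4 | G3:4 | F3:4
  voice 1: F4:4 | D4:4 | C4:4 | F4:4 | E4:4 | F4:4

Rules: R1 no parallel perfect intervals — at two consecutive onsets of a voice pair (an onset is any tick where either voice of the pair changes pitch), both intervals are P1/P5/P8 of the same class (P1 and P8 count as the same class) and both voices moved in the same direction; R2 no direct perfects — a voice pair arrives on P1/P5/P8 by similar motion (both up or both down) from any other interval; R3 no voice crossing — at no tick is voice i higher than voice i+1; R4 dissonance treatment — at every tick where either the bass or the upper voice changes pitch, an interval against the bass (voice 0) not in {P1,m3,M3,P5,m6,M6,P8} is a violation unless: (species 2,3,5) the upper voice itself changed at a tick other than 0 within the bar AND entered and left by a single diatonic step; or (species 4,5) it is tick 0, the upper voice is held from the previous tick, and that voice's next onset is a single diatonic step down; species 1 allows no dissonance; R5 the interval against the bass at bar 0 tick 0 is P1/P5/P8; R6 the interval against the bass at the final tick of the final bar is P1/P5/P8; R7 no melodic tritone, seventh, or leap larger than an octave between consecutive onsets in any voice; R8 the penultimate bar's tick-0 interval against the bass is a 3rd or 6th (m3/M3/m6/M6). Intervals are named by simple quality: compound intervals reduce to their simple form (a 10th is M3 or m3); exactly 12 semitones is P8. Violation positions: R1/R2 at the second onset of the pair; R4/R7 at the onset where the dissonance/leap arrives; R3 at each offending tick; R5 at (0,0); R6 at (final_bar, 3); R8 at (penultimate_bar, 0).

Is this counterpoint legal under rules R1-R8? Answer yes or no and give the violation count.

No (1 violations)

bar 0: v0=F3 v1=F4 (P8)
bar 1: v0=G3 v1=D4 (P5)
bar 2: v0=E3 v1=C4 (m6)
bar 3: v0=F3 v1=F4 (P8)
bar 4: v0=G3 v1=E4 (M6)
bar 5: v0=F3 v1=F4 (P8)
  R2 @ bar3.0: E3/C4 m6 -> F3/F4 P8 similar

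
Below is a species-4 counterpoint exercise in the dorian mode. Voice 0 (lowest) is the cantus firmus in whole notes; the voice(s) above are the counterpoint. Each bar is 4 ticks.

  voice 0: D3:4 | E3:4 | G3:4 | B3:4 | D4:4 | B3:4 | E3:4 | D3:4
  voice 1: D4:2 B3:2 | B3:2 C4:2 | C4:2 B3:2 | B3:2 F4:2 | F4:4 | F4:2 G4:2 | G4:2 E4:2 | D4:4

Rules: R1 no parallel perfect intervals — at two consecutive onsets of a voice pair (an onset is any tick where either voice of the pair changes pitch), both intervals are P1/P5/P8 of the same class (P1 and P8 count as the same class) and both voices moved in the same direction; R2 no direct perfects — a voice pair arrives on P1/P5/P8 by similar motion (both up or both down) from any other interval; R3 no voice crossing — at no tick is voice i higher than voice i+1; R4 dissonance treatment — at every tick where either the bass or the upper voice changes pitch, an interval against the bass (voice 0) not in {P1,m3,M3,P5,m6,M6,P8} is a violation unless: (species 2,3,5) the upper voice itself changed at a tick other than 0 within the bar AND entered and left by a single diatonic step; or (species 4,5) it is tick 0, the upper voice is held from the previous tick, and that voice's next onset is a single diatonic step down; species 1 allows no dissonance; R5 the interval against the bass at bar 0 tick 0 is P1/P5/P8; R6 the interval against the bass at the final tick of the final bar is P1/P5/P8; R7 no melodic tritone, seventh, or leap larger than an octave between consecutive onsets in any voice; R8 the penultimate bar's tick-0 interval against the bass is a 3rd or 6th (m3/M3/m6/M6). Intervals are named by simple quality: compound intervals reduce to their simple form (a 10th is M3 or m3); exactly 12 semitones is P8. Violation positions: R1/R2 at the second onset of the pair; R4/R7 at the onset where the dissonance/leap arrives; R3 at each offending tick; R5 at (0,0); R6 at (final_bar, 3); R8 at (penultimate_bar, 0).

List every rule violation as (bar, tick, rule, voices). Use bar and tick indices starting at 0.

bar 0: v0=D3 v1=D4 downbeat P8
bar 1: v0=E3 v1=B3 downbeat P5
bar 2: v0=G3 v1=C4 downbeat P4
bar 3: v0=B3 v1=B3 downbeat P1
bar 4: v0=D4 v1=F4 downbeat m3
bar 5: v0=B3 v1=F4 downbeat TT
bar 6: v0=E3 v1=G4 downbeat m3
bar 7: v0=D3 v1=D4 downbeat P8
  -> R4 @ bar 3 tick 2 v(0, 1): B3/F4 TT untreated
  -> R7 @ bar 3 tick 2 v(1,): B3->F4 leap 6st
  -> R4 @ bar 5 tick 0 v(0, 1): B3/F4 TT untreated
  -> R1 @ bar 7 tick 0 v(0, 1): E3/E4 P8 -> D3/D4 P8 similar

(3, 2, R4, (0, 1))
(3, 2, R7, (1,))
(5, 0, R4, (0, 1))
(7, 0, R1, (0, 1))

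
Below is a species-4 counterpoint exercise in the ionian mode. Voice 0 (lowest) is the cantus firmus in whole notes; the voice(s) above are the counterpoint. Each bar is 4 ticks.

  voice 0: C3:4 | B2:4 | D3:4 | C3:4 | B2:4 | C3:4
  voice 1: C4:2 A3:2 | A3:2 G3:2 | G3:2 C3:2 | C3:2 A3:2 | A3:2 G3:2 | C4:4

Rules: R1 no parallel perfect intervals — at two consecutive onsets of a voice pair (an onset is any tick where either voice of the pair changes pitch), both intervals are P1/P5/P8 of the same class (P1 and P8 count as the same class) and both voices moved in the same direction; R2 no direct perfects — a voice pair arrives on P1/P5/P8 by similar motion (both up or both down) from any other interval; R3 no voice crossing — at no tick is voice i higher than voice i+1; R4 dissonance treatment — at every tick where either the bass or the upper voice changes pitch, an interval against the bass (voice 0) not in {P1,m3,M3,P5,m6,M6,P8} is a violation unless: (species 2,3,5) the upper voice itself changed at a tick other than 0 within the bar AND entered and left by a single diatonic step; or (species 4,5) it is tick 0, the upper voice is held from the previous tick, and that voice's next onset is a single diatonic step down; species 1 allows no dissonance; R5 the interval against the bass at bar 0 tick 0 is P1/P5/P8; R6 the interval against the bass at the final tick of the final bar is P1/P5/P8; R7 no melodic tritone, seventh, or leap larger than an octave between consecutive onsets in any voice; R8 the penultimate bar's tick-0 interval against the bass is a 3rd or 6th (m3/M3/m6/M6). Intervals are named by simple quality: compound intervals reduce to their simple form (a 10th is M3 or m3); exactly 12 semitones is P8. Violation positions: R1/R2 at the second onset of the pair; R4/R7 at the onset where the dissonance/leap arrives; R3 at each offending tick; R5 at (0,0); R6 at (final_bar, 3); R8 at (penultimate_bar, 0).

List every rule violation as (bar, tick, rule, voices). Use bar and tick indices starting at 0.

(2, 0, R4, (0, 1))
(2, 2, R3, (0, 1))
(2, 2, R4, (0, 1))
(2, 3, R3, (0, 1))
(4, 0, R8, (0, 1))
(5, 0, R2, (0, 1))

bar 0: v0=C3 v1=C4 downbeat P8
bar 1: v0=B2 v1=A3 downbeat m7
bar 2: v0=D3 v1=G3 downbeat P4
bar 3: v0=C3 v1=C3 downbeat P1
bar 4: v0=B2 v1=A3 downbeat m7
bar 5: v0=C3 v1=C4 downbeat P8
  -> R4 @ bar 2 tick 0 v(0, 1): D3/G3 P4 untreated
  -> R3 @ bar 2 tick 2 v(0, 1): D3 above C3
  -> R4 @ bar 2 tick 2 v(0, 1): D3/C3 M2 untreated
  -> R3 @ bar 2 tick 3 v(0, 1): D3 above C3
  -> R8 @ bar 4 tick 0 v(0, 1): penult m7 not 3rd/6th
  -> R2 @ bar 5 tick 0 v(0, 1): B2/G3 m6 -> C3/C4 P8 similar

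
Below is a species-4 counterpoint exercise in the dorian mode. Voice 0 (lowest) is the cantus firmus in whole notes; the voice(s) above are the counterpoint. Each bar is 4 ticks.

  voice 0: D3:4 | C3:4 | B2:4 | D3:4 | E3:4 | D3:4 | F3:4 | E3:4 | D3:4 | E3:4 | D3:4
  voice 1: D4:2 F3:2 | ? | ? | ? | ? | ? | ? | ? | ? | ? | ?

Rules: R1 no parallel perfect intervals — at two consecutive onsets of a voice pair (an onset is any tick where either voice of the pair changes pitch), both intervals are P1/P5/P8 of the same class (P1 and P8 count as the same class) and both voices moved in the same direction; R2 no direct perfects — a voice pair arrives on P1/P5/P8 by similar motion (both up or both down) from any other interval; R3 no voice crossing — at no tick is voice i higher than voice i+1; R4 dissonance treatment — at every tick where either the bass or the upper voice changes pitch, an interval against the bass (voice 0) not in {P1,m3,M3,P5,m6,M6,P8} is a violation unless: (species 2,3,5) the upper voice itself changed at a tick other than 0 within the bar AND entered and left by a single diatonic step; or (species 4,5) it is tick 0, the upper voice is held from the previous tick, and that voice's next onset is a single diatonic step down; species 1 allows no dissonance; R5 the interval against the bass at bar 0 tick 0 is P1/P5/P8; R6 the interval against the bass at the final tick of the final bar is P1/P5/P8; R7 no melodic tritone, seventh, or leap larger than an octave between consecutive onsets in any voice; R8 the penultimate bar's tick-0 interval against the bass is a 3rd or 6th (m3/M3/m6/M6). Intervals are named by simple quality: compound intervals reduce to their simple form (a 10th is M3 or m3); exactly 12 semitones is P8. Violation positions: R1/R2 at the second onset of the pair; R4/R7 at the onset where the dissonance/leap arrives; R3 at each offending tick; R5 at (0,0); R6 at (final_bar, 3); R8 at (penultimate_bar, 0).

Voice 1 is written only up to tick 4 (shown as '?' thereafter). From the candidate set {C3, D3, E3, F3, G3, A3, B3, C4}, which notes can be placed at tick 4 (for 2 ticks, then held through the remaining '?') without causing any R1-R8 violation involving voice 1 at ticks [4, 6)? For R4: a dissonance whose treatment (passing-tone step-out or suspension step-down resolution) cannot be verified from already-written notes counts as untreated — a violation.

C3: violates R2
D3: violates R4
E3: legal
F3: violates R4
G3: legal
A3: legal
B3: violates R4,R7
C4: legal

{A3, C4, E3, G3}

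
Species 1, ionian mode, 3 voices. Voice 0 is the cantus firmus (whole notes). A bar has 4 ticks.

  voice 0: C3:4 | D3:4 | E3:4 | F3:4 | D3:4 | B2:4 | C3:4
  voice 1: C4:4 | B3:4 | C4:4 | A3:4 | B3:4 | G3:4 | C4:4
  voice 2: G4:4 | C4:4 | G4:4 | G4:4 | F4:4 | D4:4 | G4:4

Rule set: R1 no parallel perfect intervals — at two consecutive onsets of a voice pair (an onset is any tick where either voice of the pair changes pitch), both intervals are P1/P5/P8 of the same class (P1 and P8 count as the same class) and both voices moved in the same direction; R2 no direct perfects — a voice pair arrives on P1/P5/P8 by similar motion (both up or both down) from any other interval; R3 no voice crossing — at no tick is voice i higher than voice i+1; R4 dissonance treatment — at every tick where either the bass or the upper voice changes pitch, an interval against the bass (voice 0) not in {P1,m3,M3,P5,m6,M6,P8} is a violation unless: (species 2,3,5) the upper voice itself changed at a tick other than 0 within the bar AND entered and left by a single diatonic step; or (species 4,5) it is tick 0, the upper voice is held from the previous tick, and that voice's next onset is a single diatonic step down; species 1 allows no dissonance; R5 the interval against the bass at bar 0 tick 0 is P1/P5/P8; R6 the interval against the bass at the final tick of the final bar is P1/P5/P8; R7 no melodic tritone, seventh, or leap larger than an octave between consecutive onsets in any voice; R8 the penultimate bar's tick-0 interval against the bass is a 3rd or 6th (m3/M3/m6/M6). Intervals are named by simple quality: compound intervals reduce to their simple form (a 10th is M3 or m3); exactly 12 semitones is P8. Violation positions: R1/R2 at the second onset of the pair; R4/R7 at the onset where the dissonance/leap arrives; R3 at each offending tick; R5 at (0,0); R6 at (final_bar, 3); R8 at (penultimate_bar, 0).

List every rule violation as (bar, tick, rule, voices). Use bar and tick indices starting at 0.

(1, 0, R4, (0, 2))
(2, 0, R2, (1, 2))
(3, 0, R4, (0, 2))
(5, 0, R2, (1, 2))
(6, 0, R1, (1, 2))
(6, 0, R2, (0, 1))
(6, 0, R2, (0, 2))

bar 0: v0=C3 v1=C4 v2=G4 downbeat P5
bar 1: v0=D3 v1=B3 v2=C4 downbeat m7
bar 2: v0=E3 v1=C4 v2=G4 downbeat m3
bar 3: v0=F3 v1=A3 v2=G4 downbeat M2
bar 4: v0=D3 v1=B3 v2=F4 downbeat m3
bar 5: v0=B2 v1=G3 v2=D4 downbeat m3
bar 6: v0=C3 v1=C4 v2=G4 downbeat P5
  -> R4 @ bar 1 tick 0 v(0, 2): D3/C4 m7 untreated
  -> R2 @ bar 2 tick 0 v(1, 2): B3/C4 m2 -> C4/G4 P5 similar
  -> R4 @ bar 3 tick 0 v(0, 2): F3/G4 M2 untreated
  -> R2 @ bar 5 tick 0 v(1, 2): B3/F4 TT -> G3/D4 P5 similar
  -> R1 @ bar 6 tick 0 v(1, 2): G3/D4 P5 -> C4/G4 P5 similar
  -> R2 @ bar 6 tick 0 v(0, 1): B2/G3 m6 -> C3/C4 P8 similar
  -> R2 @ bar 6 tick 0 v(0, 2): B2/D4 m3 -> C3/G4 P5 similar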